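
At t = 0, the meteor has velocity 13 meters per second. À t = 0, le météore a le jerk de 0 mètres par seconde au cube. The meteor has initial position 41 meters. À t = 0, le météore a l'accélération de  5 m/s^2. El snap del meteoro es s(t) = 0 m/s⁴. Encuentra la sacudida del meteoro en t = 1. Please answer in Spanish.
Debemos encontrar la antiderivada de nuestra ecuación del snap s(t) = 0 1 vez. Tomando ∫s(t)dt y aplicando j(0) = 0, encontramos j(t) = 0. De la ecuación de la sacudida j(t) = 0, sustituimos t = 1 para obtener j = 0.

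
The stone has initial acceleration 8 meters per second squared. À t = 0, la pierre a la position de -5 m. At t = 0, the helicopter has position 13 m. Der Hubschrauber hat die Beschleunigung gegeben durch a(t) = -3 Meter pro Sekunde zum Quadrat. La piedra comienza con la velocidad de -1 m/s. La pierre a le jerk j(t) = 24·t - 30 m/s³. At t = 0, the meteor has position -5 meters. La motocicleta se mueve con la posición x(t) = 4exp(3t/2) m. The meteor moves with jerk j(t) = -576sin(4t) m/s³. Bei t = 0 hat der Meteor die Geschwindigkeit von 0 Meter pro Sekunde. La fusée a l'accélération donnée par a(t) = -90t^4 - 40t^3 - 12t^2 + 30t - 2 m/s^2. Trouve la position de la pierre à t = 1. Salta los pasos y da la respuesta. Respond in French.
La position à t = 1 est x = -6.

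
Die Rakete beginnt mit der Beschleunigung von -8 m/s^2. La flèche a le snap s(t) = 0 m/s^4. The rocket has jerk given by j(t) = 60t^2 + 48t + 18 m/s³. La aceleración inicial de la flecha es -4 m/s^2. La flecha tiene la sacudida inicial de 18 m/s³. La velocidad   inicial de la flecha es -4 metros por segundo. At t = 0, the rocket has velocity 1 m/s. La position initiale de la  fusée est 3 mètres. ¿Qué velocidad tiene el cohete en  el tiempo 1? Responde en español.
Partiendo de la sacudida j(t) = 60·t^2 + 48·t + 18, tomamos 2 antiderivadas. Integrando la sacudida y usando la condición inicial a(0) = -8, obtenemos a(t) = 20·t^3 + 24·t^2 + 18·t - 8. La antiderivada de la aceleración es la velocidad. Usando v(0) = 1, obtenemos v(t) = 5·t^4 + 8·t^3 + 9·t^2 - 8·t + 1. Tenemos la velocidad v(t) = 5·t^4 + 8·t^3 + 9·t^2 - 8·t + 1. Sustituyendo t = 1: v(1) = 15.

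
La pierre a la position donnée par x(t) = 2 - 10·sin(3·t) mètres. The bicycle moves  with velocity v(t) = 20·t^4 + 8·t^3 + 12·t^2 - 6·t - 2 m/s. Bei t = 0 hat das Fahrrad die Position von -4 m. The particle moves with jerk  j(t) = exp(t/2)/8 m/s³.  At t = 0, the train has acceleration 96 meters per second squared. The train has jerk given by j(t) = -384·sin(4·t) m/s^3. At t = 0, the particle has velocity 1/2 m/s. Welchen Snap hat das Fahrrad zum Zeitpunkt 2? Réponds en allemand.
Ausgehend von der Geschwindigkeit v(t) = 20·t^4 + 8·t^3 + 12·t^2 - 6·t - 2, nehmen wir 3 Ableitungen. Durch Ableiten von der Geschwindigkeit erhalten wir die Beschleunigung: a(t) = 80·t^3 + 24·t^2 + 24·t - 6. Die Ableitung von der Beschleunigung ergibt den Ruck: j(t) = 240·t^2 + 48·t + 24. Mit d/dt von j(t) finden wir s(t) = 480·t + 48. Aus der Gleichung für den Snap s(t) = 480·t + 48, setzen wir t = 2 ein und erhalten s = 1008.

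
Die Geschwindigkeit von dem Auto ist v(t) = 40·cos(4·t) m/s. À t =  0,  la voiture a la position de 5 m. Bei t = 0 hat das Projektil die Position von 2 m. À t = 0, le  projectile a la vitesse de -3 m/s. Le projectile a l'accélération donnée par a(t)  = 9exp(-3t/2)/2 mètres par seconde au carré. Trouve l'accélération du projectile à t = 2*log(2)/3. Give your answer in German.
Wir haben die Beschleunigung a(t) = 9·exp(-3·t/2)/2. Durch Einsetzen von t = 2*log(2)/3: a(2*log(2)/3) = 9/4.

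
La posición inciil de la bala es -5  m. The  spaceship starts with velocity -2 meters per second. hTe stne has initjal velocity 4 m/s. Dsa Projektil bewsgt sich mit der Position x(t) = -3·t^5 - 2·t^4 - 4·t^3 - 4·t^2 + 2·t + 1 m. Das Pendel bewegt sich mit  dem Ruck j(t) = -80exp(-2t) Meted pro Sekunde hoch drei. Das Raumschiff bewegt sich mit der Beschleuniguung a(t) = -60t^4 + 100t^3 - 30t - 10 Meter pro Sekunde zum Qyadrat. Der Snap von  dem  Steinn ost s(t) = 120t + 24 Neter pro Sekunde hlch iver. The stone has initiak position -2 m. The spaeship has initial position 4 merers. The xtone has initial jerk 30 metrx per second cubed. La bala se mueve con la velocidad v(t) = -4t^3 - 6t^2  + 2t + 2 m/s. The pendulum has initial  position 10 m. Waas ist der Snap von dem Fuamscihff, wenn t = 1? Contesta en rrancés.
En partant de l'accélération a(t) = -60·t^4 + 100·t^3 - 30·t - 10, nous prenons 2 dérivées. En dérivant l'accélération, nous obtenons le jerk: j(t) = -240·t^3 + 300·t^2 - 30. En prenant d/dt de j(t), nous trouvons s(t) = -720·t^2 + 600·t. En utilisant s(t) = -720·t^2 + 600·t et en substituant t = 1, nous trouvons s = -120.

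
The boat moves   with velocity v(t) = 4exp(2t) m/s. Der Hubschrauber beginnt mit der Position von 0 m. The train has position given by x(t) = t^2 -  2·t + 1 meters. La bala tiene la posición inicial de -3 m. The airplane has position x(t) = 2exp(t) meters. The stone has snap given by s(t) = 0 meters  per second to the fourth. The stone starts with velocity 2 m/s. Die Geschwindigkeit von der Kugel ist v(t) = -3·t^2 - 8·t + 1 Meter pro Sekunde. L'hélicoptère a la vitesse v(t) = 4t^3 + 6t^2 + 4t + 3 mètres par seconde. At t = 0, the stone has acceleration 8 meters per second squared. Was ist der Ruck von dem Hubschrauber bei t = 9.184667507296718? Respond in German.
Wir müssen unsere Gleichung für die Geschwindigkeit v(t) = 4·t^3 + 6·t^2 + 4·t + 3 2-mal ableiten. Durch Ableiten von der Geschwindigkeit erhalten wir die Beschleunigung: a(t) = 12·t^2 + 12·t + 4. Mit d/dt von a(t) finden wir j(t) = 24·t + 12. Aus der Gleichung für den Ruck j(t) = 24·t + 12, setzen wir t = 9.184667507296718 ein und erhalten j = 232.432020175121.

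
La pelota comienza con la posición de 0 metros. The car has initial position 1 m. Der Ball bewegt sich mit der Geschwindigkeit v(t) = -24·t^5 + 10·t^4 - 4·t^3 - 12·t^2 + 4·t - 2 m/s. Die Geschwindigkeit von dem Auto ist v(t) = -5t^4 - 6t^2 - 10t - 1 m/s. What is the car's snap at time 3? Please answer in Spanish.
Para resolver esto, necesitamos tomar 3 derivadas de nuestra ecuación de la velocidad v(t) = -5·t^4 - 6·t^2 - 10·t - 1. Tomando d/dt de v(t), encontramos a(t) = -20·t^3 - 12·t - 10. Derivando la aceleración, obtenemos la sacudida: j(t) = -60·t^2 - 12. La derivada de la sacudida da el snap: s(t) = -120·t. Usando s(t) = -120·t y sustituyendo t = 3, encontramos s = -360.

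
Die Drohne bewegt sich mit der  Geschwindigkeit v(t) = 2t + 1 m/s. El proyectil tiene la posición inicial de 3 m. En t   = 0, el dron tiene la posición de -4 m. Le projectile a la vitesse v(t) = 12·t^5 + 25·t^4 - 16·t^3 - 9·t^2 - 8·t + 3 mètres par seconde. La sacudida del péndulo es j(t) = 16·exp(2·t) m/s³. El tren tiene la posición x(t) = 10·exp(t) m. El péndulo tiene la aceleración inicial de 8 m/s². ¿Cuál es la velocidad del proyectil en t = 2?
De la ecuación de la velocidad v(t) = 12·t^5 + 25·t^4 - 16·t^3 - 9·t^2 - 8·t + 3, sustituimos t = 2 para obtener v = 607.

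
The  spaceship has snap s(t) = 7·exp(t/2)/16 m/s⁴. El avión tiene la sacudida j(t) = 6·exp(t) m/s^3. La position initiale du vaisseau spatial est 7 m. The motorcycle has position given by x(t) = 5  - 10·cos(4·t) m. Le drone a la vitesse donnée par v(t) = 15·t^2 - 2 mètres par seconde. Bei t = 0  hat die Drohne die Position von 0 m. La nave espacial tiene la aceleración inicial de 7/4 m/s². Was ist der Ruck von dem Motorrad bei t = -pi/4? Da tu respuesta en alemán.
Wir müssen unsere Gleichung für die Position x(t) = 5 - 10·cos(4·t) 3-mal ableiten. Mit d/dt von x(t) finden wir v(t) = 40·sin(4·t). Die Ableitung von der Geschwindigkeit ergibt die Beschleunigung: a(t) = 160·cos(4·t). Die Ableitung von der Beschleunigung ergibt den Ruck: j(t) = -640·sin(4·t). Mit j(t) = -640·sin(4·t) und Einsetzen von t = -pi/4, finden wir j = 0.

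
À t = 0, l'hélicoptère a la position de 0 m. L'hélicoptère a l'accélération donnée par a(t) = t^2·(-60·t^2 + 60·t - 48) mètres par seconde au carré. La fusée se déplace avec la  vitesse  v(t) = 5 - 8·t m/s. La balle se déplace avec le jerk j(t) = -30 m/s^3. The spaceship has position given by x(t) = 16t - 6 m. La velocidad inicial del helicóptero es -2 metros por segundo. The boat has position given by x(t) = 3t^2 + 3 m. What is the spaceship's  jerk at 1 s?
Starting from position x(t) = 16·t - 6, we take 3 derivatives. Differentiating position, we get velocity: v(t) = 16. The derivative of velocity gives acceleration: a(t) = 0. Differentiating acceleration, we get jerk: j(t) = 0. We have jerk j(t) = 0. Substituting t = 1: j(1) = 0.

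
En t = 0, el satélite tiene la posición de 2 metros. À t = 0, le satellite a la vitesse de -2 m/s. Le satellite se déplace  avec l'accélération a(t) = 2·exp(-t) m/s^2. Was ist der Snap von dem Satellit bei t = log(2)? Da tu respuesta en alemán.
Ausgehend von der Beschleunigung a(t) = 2·exp(-t), nehmen wir 2 Ableitungen. Durch Ableiten von der Beschleunigung erhalten wir den Ruck: j(t) = -2·exp(-t). Die Ableitung von dem Ruck ergibt den Snap: s(t) = 2·exp(-t). Mit s(t) = 2·exp(-t) und Einsetzen von t = log(2), finden wir s = 1.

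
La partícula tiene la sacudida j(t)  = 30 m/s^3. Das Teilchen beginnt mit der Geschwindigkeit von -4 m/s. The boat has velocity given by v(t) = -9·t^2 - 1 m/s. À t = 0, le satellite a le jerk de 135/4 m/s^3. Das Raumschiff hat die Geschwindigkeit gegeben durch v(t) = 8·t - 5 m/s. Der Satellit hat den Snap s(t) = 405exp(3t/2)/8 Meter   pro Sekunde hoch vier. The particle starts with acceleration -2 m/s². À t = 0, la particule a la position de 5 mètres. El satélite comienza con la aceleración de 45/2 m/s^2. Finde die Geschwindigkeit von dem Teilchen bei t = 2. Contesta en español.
Debemos encontrar la integral de nuestra ecuación de la sacudida j(t) = 30 2 veces. Tomando ∫j(t)dt y aplicando a(0) = -2, encontramos a(t) = 30·t - 2. Tomando ∫a(t)dt y aplicando v(0) = -4, encontramos v(t) = 15·t^2 - 2·t - 4. Tenemos la velocidad v(t) = 15·t^2 - 2·t - 4. Sustituyendo t = 2: v(2) = 52.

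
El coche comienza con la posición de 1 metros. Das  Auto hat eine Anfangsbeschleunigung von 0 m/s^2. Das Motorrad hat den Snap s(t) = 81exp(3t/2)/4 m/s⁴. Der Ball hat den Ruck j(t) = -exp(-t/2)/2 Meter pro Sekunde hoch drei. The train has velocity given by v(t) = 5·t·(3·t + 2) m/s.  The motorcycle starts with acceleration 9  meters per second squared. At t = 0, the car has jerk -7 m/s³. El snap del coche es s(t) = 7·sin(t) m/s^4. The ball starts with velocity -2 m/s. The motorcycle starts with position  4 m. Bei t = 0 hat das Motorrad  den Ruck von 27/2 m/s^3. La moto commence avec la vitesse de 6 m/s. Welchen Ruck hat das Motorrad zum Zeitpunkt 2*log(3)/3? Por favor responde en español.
Debemos encontrar la integral de nuestra ecuación del snap s(t) = 81·exp(3·t/2)/4 1 vez. Integrando el snap y usando la condición inicial j(0) = 27/2, obtenemos j(t) = 27·exp(3·t/2)/2. Tenemos la sacudida j(t) = 27·exp(3·t/2)/2. Sustituyendo t = 2*log(3)/3: j(2*log(3)/3) = 81/2.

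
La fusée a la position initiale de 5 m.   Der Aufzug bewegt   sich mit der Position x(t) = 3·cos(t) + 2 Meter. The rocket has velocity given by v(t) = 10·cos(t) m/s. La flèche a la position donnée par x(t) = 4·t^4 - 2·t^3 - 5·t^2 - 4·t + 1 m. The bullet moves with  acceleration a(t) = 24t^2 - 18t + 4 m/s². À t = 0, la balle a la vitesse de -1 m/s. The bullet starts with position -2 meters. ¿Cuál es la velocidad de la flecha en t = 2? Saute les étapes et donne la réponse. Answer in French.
À t = 2, v = 80.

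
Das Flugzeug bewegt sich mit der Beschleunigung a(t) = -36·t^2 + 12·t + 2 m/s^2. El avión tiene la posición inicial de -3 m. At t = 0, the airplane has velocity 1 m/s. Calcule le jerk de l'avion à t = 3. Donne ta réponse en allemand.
Um dies zu lösen, müssen wir 1 Ableitung unserer Gleichung für die Beschleunigung a(t) = -36·t^2 + 12·t + 2 nehmen. Mit d/dt von a(t) finden wir j(t) = 12 - 72·t. Wir haben den Ruck j(t) = 12 - 72·t. Durch Einsetzen von t = 3: j(3) = -204.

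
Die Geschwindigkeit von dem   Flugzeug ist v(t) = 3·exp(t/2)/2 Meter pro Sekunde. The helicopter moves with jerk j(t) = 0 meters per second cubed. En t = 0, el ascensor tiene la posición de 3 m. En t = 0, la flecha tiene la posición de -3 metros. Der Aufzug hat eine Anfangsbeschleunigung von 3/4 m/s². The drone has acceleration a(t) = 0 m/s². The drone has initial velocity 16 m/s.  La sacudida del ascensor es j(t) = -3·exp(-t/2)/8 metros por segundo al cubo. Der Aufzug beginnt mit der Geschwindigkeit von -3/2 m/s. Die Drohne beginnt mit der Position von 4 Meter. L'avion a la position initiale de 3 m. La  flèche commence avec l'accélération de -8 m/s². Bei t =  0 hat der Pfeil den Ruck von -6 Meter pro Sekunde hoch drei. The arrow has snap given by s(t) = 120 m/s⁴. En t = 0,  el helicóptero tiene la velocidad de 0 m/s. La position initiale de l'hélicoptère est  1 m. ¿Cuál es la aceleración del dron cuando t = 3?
Tenemos la aceleración a(t) = 0. Sustituyendo t = 3: a(3) = 0.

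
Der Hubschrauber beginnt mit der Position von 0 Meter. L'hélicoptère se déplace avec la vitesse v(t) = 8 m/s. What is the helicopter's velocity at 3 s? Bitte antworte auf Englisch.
Using v(t) = 8 and substituting t = 3, we find v = 8.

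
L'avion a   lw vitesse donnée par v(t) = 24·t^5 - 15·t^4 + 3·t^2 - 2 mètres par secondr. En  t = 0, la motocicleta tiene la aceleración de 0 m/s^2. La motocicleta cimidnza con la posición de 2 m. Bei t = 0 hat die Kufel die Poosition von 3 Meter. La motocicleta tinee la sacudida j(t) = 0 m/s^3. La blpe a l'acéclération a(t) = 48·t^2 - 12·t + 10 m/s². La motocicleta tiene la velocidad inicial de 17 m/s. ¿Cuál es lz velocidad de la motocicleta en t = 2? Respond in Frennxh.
En partant du jerk j(t) = 0, nous prenons 2 intégrales. En prenant ∫j(t)dt et en appliquant a(0) = 0, nous trouvons a(t) = 0. En prenant ∫a(t)dt et en appliquant v(0) = 17, nous trouvons v(t) = 17. En utilisant v(t) = 17 et en substituant t = 2, nous trouvons v = 17.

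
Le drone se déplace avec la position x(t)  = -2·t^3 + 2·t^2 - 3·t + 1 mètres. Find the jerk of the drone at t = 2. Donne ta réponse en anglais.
We must differentiate our position equation x(t) = -2·t^3 + 2·t^2 - 3·t + 1 3 times. Differentiating position, we get velocity: v(t) = -6·t^2 + 4·t - 3. Taking d/dt of v(t), we find a(t) = 4 - 12·t. The derivative of acceleration gives jerk: j(t) = -12. We have jerk j(t) = -12. Substituting t = 2: j(2) = -12.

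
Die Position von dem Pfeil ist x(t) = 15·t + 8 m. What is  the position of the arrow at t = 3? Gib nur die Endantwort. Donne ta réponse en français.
La réponse est 53.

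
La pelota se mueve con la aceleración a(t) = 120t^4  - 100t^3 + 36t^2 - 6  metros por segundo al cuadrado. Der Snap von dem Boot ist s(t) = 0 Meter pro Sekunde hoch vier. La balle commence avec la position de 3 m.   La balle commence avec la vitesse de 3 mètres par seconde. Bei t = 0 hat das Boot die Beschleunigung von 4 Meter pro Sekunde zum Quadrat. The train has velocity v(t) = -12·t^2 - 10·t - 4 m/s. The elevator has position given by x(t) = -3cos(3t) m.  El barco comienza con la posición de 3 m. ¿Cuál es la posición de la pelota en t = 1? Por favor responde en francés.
Nous devons trouver l'intégrale de notre équation de l'accélération a(t) = 120·t^4 - 100·t^3 + 36·t^2 - 6 2 fois. En prenant ∫a(t)dt et en appliquant v(0) = 3, nous trouvons v(t) = 24·t^5 - 25·t^4 + 12·t^3 - 6·t + 3. L'intégrale de la vitesse est la position. En utilisant x(0) = 3, nous obtenons x(t) = 4·t^6 - 5·t^5 + 3·t^4 - 3·t^2 + 3·t + 3. De l'équation de la position x(t) = 4·t^6 - 5·t^5 + 3·t^4 - 3·t^2 + 3·t + 3, nous substituons t = 1 pour obtenir x = 5.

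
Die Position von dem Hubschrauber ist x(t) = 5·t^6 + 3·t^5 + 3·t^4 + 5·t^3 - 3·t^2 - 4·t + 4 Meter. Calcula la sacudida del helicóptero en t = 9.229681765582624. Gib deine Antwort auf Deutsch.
Wir müssen unsere Gleichung für die Position x(t) = 5·t^6 + 3·t^5 + 3·t^4 + 5·t^3 - 3·t^2 - 4·t + 4 3-mal ableiten. Durch Ableiten von der Position erhalten wir die Geschwindigkeit: v(t) = 30·t^5 + 15·t^4 + 12·t^3 + 15·t^2 - 6·t - 4. Mit d/dt von v(t) finden wir a(t) = 150·t^4 + 60·t^3 + 36·t^2 + 30·t - 6. Die Ableitung von der Beschleunigung ergibt den Ruck: j(t) = 600·t^3 + 180·t^2 + 72·t + 30. Mit j(t) = 600·t^3 + 180·t^2 + 72·t + 30 und Einsetzen von t = 9.229681765582624, finden wir j = 487777.683195349.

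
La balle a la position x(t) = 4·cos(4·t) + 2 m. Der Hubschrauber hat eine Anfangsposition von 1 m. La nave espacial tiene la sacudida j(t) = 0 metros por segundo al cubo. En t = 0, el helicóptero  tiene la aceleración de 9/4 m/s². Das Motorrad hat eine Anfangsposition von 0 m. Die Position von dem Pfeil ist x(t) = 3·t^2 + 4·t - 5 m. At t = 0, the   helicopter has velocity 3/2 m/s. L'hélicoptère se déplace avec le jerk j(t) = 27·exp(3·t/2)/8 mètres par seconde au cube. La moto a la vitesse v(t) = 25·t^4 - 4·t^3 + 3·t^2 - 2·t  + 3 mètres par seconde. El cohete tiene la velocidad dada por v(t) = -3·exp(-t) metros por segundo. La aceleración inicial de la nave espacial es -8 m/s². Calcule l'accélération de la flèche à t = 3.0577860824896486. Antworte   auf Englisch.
Starting from position x(t) = 3·t^2 + 4·t - 5, we take 2 derivatives. The derivative of position gives velocity: v(t) = 6·t + 4. Taking d/dt of v(t), we find a(t) = 6. Using a(t) = 6 and substituting t = 3.0577860824896486, we find a = 6.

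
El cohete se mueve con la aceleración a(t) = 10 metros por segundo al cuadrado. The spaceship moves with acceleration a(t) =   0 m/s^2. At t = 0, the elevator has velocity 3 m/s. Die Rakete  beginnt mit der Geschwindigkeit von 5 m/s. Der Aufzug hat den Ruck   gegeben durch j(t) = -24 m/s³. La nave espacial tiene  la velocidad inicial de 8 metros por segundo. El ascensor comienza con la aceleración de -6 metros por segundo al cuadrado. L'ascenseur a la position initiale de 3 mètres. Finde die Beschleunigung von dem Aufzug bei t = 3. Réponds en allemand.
Wir müssen das Integral unserer Gleichung für den Ruck j(t) = -24 1-mal finden. Durch Integration von dem Ruck und Verwendung der Anfangsbedingung a(0) = -6, erhalten wir a(t) = -24·t - 6. Wir haben die Beschleunigung a(t) = -24·t - 6. Durch Einsetzen von t = 3: a(3) = -78.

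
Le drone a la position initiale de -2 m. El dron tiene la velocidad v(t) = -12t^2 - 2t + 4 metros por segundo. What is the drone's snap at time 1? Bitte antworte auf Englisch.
We must differentiate our velocity equation v(t) = -12·t^2 - 2·t + 4 3 times. Taking d/dt of v(t), we find a(t) = -24·t - 2. The derivative of acceleration gives jerk: j(t) = -24. The derivative of jerk gives snap: s(t) = 0. From the given snap equation s(t) = 0, we substitute t = 1 to get s = 0.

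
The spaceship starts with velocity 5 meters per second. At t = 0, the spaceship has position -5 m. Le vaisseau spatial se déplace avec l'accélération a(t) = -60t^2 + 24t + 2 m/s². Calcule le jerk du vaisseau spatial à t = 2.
En partant de l'accélération a(t) = -60·t^2 + 24·t + 2, nous prenons 1 dérivée. La dérivée de l'accélération donne le jerk: j(t) = 24 - 120·t. En utilisant j(t) = 24 - 120·t et en substituant t = 2, nous trouvons j = -216.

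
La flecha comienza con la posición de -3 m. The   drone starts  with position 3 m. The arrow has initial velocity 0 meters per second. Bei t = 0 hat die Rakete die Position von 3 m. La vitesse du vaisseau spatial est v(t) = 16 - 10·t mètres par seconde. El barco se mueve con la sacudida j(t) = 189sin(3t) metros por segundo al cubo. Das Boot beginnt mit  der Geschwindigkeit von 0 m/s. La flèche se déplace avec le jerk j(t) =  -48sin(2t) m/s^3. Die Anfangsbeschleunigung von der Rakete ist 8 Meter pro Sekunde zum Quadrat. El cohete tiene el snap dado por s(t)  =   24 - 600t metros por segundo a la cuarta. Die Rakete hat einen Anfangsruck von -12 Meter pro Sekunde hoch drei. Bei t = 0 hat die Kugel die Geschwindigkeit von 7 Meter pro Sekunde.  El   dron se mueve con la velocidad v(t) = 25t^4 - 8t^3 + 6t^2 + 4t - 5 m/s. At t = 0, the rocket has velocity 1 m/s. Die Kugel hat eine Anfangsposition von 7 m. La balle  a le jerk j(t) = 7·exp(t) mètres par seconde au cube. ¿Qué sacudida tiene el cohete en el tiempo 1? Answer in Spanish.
Debemos encontrar la integral de nuestra ecuación del snap s(t) = 24 - 600·t 1 vez. Integrando el snap y usando la condición inicial j(0) = -12, obtenemos j(t) = -300·t^2 + 24·t - 12. De la ecuación de la sacudida j(t) = -300·t^2 + 24·t - 12, sustituimos t = 1 para obtener j = -288.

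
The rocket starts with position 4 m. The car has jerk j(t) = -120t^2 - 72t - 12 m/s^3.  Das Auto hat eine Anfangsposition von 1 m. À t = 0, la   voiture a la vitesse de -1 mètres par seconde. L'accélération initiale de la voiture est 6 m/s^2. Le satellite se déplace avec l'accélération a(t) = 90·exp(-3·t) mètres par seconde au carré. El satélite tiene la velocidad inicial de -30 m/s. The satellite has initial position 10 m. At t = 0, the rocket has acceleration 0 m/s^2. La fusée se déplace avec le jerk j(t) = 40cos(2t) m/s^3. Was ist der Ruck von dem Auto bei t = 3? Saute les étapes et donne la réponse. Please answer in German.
Bei t = 3, j = -1308.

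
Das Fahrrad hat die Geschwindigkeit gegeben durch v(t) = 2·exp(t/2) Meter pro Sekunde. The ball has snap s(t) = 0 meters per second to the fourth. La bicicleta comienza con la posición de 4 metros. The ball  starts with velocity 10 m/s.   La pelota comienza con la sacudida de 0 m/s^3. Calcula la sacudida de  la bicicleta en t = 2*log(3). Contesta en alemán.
Wir müssen unsere Gleichung für die Geschwindigkeit v(t) = 2·exp(t/2) 2-mal ableiten. Die Ableitung von der Geschwindigkeit ergibt die Beschleunigung: a(t) = exp(t/2). Mit d/dt von a(t) finden wir j(t) = exp(t/2)/2. Aus der Gleichung für den Ruck j(t) = exp(t/2)/2, setzen wir t = 2*log(3) ein und erhalten j = 3/2.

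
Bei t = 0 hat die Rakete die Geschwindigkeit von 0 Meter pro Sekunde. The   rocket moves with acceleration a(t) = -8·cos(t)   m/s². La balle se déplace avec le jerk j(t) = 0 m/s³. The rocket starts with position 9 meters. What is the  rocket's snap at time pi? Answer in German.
Um dies zu lösen, müssen wir 2 Ableitungen unserer Gleichung für die Beschleunigung a(t) = -8·cos(t) nehmen. Die Ableitung von der Beschleunigung ergibt den Ruck: j(t) = 8·sin(t). Die Ableitung von dem Ruck ergibt den Snap: s(t) = 8·cos(t). Aus der Gleichung für den Snap s(t) = 8·cos(t), setzen wir t = pi ein und erhalten s = -8.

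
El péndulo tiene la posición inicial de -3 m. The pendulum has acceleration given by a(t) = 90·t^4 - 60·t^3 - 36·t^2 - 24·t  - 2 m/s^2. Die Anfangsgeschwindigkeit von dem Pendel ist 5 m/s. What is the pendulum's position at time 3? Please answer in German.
Ausgehend von der Beschleunigung a(t) = 90·t^4 - 60·t^3 - 36·t^2 - 24·t - 2, nehmen wir 2 Stammfunktionen. Das Integral von der Beschleunigung, mit v(0) = 5, ergibt die Geschwindigkeit: v(t) = 18·t^5 - 15·t^4 - 12·t^3 - 12·t^2 - 2·t + 5. Das Integral von der Geschwindigkeit, mit x(0) = -3, ergibt die Position: x(t) = 3·t^6 - 3·t^5 - 3·t^4 - 4·t^3 - t^2 + 5·t - 3. Wir haben die Position x(t) = 3·t^6 - 3·t^5 - 3·t^4 - 4·t^3 - t^2 + 5·t - 3. Durch Einsetzen von t = 3: x(3) = 1110.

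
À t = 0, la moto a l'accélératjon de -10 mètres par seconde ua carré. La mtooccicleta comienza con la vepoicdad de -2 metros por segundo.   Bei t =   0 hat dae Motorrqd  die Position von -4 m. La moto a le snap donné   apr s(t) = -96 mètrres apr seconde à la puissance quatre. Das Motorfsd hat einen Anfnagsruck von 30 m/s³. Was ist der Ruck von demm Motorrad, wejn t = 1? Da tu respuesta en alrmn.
Um dies zu lösen, müssen wir 1 Stammfunktion unserer Gleichung für den Snap s(t) = -96 finden. Das Integral von dem Snap, mit j(0) = 30, ergibt den Ruck: j(t) = 30 - 96·t. Aus der Gleichung für den Ruck j(t) = 30 - 96·t, setzen wir t = 1 ein und erhalten j = -66.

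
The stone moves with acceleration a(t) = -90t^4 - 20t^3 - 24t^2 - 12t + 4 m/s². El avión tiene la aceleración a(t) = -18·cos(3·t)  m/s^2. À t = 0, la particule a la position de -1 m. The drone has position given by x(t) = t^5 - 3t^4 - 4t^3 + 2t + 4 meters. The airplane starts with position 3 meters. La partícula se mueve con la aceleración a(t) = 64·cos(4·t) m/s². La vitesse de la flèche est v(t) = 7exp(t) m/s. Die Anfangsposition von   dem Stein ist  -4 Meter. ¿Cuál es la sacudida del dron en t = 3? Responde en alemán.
Um dies zu lösen, müssen wir 3 Ableitungen unserer Gleichung für die Position x(t) = t^5 - 3·t^4 - 4·t^3 + 2·t + 4 nehmen. Mit d/dt von x(t) finden wir v(t) = 5·t^4 - 12·t^3 - 12·t^2 + 2. Mit d/dt von v(t) finden wir a(t) = 20·t^3 - 36·t^2 - 24·t. Durch Ableiten von der Beschleunigung erhalten wir den Ruck: j(t) = 60·t^2 - 72·t - 24. Mit j(t) = 60·t^2 - 72·t - 24 und Einsetzen von t = 3, finden wir j = 300.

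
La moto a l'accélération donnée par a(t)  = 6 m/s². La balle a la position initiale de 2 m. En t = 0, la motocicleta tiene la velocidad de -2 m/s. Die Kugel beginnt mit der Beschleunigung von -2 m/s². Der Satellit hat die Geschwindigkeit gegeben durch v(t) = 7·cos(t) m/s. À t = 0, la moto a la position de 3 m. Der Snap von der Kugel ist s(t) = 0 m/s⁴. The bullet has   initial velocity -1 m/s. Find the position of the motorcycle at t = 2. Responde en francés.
En partant de l'accélération a(t) = 6, nous prenons 2 intégrales. En prenant ∫a(t)dt et en appliquant v(0) = -2, nous trouvons v(t) = 6·t - 2. En intégrant la vitesse et en utilisant la condition initiale x(0) = 3, nous obtenons x(t) = 3·t^2 - 2·t + 3. Nous avons la position x(t) = 3·t^2 - 2·t + 3. En substituant t = 2: x(2) = 11.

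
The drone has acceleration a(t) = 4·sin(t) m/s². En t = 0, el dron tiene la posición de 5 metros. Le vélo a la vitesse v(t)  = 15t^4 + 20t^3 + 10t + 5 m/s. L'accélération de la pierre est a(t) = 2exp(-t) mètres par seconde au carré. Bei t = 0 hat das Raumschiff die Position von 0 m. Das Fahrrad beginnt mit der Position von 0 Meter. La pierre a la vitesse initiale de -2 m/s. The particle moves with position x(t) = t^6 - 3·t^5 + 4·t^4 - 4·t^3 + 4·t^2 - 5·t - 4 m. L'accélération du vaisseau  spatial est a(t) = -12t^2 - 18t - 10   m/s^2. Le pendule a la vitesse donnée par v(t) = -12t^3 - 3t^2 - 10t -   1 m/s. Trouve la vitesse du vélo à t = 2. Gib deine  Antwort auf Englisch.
From the given velocity equation v(t) = 15·t^4 + 20·t^3 + 10·t + 5, we substitute t = 2 to get v = 425.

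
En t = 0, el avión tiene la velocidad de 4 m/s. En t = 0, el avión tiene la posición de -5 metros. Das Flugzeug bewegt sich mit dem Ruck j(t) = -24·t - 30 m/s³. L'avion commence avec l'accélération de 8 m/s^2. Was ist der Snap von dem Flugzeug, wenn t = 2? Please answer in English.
To solve this, we need to take 1 derivative of our jerk equation j(t) = -24·t - 30. Differentiating jerk, we get snap: s(t) = -24. Using s(t) = -24 and substituting t = 2, we find s = -24.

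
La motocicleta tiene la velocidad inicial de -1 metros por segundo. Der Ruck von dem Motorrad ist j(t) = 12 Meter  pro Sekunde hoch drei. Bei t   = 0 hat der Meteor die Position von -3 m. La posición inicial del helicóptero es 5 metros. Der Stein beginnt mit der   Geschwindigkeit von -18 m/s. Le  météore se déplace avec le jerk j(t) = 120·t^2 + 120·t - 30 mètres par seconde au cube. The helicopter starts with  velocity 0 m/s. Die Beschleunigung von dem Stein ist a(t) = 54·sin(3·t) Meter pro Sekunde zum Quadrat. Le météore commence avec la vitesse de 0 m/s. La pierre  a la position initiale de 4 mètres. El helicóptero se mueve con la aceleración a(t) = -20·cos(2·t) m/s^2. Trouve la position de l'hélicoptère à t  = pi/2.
Nous devons intégrer notre équation de l'accélération a(t) = -20·cos(2·t) 2 fois. L'intégrale de l'accélération est la vitesse. En utilisant v(0) = 0, nous obtenons v(t) = -10·sin(2·t). En prenant ∫v(t)dt et en appliquant x(0) = 5, nous trouvons x(t) = 5·cos(2·t). Nous avons la position x(t) = 5·cos(2·t). En substituant t = pi/2: x(pi/2) = -5.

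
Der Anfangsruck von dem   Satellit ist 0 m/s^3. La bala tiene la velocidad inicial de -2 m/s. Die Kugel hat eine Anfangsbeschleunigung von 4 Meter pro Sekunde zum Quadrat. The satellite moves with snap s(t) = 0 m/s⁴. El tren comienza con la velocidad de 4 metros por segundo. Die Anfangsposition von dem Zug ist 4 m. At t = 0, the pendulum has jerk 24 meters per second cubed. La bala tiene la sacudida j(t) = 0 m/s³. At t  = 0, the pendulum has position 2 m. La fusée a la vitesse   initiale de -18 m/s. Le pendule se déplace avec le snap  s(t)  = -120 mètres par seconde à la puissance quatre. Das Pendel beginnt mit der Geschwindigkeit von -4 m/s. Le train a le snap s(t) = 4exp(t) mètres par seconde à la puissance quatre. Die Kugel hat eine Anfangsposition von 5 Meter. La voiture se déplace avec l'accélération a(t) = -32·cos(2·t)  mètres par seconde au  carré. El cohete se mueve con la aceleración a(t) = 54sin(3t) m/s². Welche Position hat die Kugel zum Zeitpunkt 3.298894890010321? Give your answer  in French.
Nous devons intégrer notre équation du jerk j(t) = 0 3 fois. L'intégrale du jerk est l'accélération. En utilisant a(0) = 4, nous obtenons a(t) = 4. La primitive de l'accélération, avec v(0) = -2, donne la vitesse: v(t) = 4·t - 2. L'intégrale de la vitesse est la position. En utilisant x(0) = 5, nous obtenons x(t) = 2·t^2 - 2·t + 5. De l'équation de la position x(t) = 2·t^2 - 2·t + 5, nous substituons t = 3.298894890010321 pour obtenir x = 20.1676252106518.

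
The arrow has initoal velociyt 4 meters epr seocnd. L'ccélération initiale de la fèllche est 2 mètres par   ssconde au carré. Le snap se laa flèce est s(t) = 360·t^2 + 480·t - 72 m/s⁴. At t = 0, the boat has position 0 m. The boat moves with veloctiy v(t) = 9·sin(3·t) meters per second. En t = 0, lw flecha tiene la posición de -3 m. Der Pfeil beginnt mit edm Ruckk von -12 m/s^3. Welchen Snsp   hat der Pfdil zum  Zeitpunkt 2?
Aus der Gleichung für den Snap s(t) = 360·t^2 + 480·t - 72, setzen wir t = 2 ein und erhalten s = 2328.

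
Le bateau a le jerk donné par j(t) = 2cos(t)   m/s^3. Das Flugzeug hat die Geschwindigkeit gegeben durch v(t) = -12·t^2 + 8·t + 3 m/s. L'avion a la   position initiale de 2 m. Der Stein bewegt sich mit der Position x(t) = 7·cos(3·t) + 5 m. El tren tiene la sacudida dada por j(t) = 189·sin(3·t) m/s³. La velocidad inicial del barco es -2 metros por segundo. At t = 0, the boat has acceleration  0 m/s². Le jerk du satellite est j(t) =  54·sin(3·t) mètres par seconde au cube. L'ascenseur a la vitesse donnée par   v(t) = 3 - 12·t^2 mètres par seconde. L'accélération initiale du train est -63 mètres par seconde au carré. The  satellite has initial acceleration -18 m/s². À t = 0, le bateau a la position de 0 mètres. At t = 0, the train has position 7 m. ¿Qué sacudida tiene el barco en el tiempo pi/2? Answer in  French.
Nous avons le jerk j(t) = 2·cos(t). En substituant t = pi/2: j(pi/2) = 0.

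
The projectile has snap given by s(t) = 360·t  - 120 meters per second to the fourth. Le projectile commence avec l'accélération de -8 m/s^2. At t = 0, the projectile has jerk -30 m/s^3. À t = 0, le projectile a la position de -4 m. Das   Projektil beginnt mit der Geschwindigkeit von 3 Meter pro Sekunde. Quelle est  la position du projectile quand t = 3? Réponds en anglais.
To solve this, we need to take 4 integrals of our snap equation s(t) = 360·t - 120. The integral of snap is jerk. Using j(0) = -30, we get j(t) = 180·t^2 - 120·t - 30. The integral of jerk, with a(0) = -8, gives acceleration: a(t) = 60·t^3 - 60·t^2 - 30·t - 8. Taking ∫a(t)dt and applying v(0) = 3, we find v(t) = 15·t^4 - 20·t^3 - 15·t^2 - 8·t + 3. The integral of velocity, with x(0) = -4, gives position: x(t) = 3·t^5 - 5·t^4 - 5·t^3 - 4·t^2 + 3·t - 4. From the given position equation x(t) = 3·t^5 - 5·t^4 - 5·t^3 - 4·t^2 + 3·t - 4, we substitute t = 3 to get x = 158.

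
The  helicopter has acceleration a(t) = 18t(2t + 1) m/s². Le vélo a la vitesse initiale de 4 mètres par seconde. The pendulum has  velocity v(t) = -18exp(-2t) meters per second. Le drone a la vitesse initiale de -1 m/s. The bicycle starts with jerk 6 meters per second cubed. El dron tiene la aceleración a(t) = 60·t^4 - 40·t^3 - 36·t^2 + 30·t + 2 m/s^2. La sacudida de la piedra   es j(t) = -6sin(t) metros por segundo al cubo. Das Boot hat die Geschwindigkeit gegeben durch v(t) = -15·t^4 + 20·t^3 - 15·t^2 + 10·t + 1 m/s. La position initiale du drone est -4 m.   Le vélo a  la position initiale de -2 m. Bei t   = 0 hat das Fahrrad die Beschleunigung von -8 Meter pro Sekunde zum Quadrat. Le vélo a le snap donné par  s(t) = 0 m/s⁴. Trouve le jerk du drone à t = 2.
Pour résoudre ceci, nous devons prendre 1 dérivée de notre équation de l'accélération a(t) = 60·t^4 - 40·t^3 - 36·t^2 + 30·t + 2. En prenant d/dt de a(t), nous trouvons j(t) = 240·t^3 - 120·t^2 - 72·t + 30. De l'équation du jerk j(t) = 240·t^3 - 120·t^2 - 72·t + 30, nous substituons t = 2 pour obtenir j = 1326.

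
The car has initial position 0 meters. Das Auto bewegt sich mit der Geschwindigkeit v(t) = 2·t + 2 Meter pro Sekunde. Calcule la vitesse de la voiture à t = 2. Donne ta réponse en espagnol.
Tenemos la velocidad v(t) = 2·t + 2. Sustituyendo t = 2: v(2) = 6.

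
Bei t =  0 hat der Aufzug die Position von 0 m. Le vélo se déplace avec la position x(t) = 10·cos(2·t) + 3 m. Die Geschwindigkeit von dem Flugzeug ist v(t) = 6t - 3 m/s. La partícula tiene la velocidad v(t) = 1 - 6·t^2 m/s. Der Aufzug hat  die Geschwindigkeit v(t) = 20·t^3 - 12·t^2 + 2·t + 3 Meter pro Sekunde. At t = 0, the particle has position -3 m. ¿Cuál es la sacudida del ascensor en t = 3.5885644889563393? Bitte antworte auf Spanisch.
Para resolver esto, necesitamos tomar 2 derivadas de nuestra ecuación de la velocidad v(t) = 20·t^3 - 12·t^2 + 2·t + 3. Tomando d/dt de v(t), encontramos a(t) = 60·t^2 - 24·t + 2. Tomando d/dt de a(t), encontramos j(t) = 120·t - 24. De la ecuación de la sacudida j(t) = 120·t - 24, sustituimos t = 3.5885644889563393 para obtener j = 406.627738674761.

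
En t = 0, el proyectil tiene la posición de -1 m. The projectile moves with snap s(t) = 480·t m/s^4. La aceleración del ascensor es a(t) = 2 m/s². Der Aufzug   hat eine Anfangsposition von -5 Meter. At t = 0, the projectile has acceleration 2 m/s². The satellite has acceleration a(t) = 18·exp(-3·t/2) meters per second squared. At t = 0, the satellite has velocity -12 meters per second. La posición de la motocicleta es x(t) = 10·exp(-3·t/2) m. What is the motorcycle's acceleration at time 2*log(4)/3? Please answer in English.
Starting from position x(t) = 10·exp(-3·t/2), we take 2 derivatives. Taking d/dt of x(t), we find v(t) = -15·exp(-3·t/2). Taking d/dt of v(t), we find a(t) = 45·exp(-3·t/2)/2. We have acceleration a(t) = 45·exp(-3·t/2)/2. Substituting t = 2*log(4)/3: a(2*log(4)/3) = 45/8.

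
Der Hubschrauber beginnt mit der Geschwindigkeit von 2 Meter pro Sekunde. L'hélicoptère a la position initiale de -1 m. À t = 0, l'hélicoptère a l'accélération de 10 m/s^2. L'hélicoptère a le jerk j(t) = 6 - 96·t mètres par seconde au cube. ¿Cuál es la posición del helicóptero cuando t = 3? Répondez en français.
Pour résoudre ceci, nous devons prendre 3 intégrales de notre équation du jerk j(t) = 6 - 96·t. L'intégrale du jerk est l'accélération. En utilisant a(0) = 10, nous obtenons a(t) = -48·t^2 + 6·t + 10. L'intégrale de l'accélération est la vitesse. En utilisant v(0) = 2, nous obtenons v(t) = -16·t^3 + 3·t^2 + 10·t + 2. En prenant ∫v(t)dt et en appliquant x(0) = -1, nous trouvons x(t) = -4·t^4 + t^3 + 5·t^2 + 2·t - 1. De l'équation de la position x(t) = -4·t^4 + t^3 + 5·t^2 + 2·t - 1, nous substituons t = 3 pour obtenir x = -247.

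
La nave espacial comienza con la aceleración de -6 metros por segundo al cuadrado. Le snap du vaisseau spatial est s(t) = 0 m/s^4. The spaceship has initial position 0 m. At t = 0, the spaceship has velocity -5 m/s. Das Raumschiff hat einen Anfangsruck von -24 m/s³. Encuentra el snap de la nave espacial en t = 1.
Tenemos el snap s(t) = 0. Sustituyendo t = 1: s(1) = 0.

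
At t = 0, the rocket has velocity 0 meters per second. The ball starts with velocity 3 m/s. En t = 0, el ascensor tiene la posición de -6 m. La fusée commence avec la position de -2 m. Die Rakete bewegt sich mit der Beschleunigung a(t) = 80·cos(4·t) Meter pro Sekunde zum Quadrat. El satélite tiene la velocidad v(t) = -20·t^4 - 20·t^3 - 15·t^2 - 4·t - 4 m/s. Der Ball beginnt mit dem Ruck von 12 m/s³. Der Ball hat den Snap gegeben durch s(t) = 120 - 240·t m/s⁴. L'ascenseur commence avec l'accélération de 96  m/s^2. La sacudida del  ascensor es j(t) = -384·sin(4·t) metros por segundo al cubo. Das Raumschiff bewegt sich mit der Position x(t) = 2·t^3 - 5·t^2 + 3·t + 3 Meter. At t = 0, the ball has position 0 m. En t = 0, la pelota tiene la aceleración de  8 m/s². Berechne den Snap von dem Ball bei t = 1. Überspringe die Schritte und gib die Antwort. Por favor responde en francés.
Le snap à t = 1 est s = -120.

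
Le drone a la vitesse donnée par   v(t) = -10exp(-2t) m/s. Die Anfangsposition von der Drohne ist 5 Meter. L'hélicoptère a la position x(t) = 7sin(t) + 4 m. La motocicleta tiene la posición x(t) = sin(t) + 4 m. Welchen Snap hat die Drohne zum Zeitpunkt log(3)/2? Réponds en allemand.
Ausgehend von der Geschwindigkeit v(t) = -10·exp(-2·t), nehmen wir 3 Ableitungen. Durch Ableiten von der Geschwindigkeit erhalten wir die Beschleunigung: a(t) = 20·exp(-2·t). Durch Ableiten von der Beschleunigung erhalten wir den Ruck: j(t) = -40·exp(-2·t). Die Ableitung von dem Ruck ergibt den Snap: s(t) = 80·exp(-2·t). Wir haben den Snap s(t) = 80·exp(-2·t). Durch Einsetzen von t = log(3)/2: s(log(3)/2) = 80/3.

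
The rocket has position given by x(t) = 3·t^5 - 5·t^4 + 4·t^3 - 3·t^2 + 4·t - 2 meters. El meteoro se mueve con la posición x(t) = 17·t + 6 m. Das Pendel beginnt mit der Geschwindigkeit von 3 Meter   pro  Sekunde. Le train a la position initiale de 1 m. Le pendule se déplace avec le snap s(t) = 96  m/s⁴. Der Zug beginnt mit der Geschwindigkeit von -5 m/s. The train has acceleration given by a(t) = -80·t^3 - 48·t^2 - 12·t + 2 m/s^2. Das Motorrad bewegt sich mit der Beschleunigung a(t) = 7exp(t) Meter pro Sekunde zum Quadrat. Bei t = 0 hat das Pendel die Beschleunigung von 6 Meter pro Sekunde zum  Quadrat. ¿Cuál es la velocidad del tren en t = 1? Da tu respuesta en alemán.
Wir müssen unsere Gleichung für die Beschleunigung a(t) = -80·t^3 - 48·t^2 - 12·t + 2 1-mal integrieren. Das Integral von der Beschleunigung ist die Geschwindigkeit. Mit v(0) = -5 erhalten wir v(t) = -20·t^4 - 16·t^3 - 6·t^2 + 2·t - 5. Wir haben die Geschwindigkeit v(t) = -20·t^4 - 16·t^3 - 6·t^2 + 2·t - 5. Durch Einsetzen von t = 1: v(1) = -45.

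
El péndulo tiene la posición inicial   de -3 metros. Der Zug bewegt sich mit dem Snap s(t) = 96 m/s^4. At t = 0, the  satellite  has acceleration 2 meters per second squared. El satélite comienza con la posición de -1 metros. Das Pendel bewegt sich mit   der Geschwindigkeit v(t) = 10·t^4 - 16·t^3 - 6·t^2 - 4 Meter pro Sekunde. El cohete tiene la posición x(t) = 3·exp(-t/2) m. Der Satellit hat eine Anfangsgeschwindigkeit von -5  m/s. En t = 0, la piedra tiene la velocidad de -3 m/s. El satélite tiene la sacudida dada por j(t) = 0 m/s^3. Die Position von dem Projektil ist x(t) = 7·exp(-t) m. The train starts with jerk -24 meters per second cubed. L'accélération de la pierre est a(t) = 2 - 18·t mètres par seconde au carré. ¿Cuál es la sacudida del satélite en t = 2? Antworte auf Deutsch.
Mit j(t) = 0 und Einsetzen von t = 2, finden wir j = 0.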